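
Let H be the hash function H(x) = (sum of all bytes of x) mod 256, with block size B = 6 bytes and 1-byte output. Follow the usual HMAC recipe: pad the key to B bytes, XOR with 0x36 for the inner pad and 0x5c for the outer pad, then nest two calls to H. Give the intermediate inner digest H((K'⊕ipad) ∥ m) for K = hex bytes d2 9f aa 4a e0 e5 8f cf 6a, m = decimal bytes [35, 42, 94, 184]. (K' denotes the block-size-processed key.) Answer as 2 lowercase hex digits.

35

Key hex bytes d2 9f aa 4a e0 e5 8f cf 6a is 9 bytes > B = 6, so hash it first: H(key) = f2, then zero-pad to 6 bytes: K' = f2 00 00 00 00 00.
K' ⊕ ipad = c4 36 36 36 36 36.
Inner input = c4 36 36 36 36 36 ∥ 23 2a 5e b8.
Inner hash: sum = 196+54+54+54+54+54+35+42+94+184 = 821; mod 256 = 53 → 35.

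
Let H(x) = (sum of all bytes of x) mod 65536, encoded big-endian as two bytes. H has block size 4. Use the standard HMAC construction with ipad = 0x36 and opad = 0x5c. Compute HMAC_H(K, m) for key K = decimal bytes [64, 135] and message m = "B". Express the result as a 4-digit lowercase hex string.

0285

Key decimal bytes [64, 135] = 40 87 is 2 bytes ≤ B = 4; zero-pad to 4 bytes: K' = 40 87 00 00.
K' ⊕ ipad = 76 b1 36 36.  K' ⊕ opad = 1c db 5c 5c.
Inner input = (K'⊕ipad) ∥ m = 76 b1 36 36 ∥ 42.
Inner hash: sum = 118+177+54+54+66 = 469 → 01 d5.
Outer input = (K'⊕opad) ∥ inner = 1c db 5c 5c ∥ 01 d5.
Outer hash (tag): sum = 28+219+92+92+1+213 = 645 → 02 85.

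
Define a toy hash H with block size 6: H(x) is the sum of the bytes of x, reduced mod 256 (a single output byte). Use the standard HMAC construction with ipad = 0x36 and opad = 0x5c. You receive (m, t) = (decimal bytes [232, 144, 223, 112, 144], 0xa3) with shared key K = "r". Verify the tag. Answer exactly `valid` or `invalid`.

Key "r" = 72 is 1 byte ≤ B = 6; zero-pad to 6 bytes: K' = 72 00 00 00 00 00.
K' ⊕ ipad = 44 36 36 36 36 36; K' ⊕ opad = 2e 5c 5c 5c 5c 5c.
Inner hash: sum = 68+54+54+54+54+54+232+144+223+112+144 = 1193; mod 256 = 169 → a9.
Outer hash (recomputed tag): sum = 46+92+92+92+92+92+169 = 675; mod 256 = 163 → a3.
Recomputed tag = a3; claimed = a3 → match.

valid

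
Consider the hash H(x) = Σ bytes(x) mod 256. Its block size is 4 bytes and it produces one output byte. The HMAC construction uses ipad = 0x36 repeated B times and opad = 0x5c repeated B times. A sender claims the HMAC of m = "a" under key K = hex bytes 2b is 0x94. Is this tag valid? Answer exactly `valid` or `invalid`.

Key hex bytes 2b is 1 byte ≤ B = 4; zero-pad to 4 bytes: K' = 2b 00 00 00.
K' ⊕ ipad = 1d 36 36 36; K' ⊕ opad = 77 5c 5c 5c.
Inner hash: sum = 29+54+54+54+97 = 288; mod 256 = 32 → 20.
Outer hash (recomputed tag): sum = 119+92+92+92+32 = 427; mod 256 = 171 → ab.
Recomputed tag = ab; claimed = 94 → mismatch.

invalid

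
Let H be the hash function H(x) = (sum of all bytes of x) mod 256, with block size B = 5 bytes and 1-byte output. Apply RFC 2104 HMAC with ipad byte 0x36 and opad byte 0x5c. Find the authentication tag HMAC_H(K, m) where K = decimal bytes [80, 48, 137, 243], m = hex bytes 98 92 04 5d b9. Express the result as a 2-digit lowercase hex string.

c2

Key decimal bytes [80, 48, 137, 243] = 50 30 89 f3 is 4 bytes ≤ B = 5; zero-pad to 5 bytes: K' = 50 30 89 f3 00.
K' ⊕ ipad = 66 06 bf c5 36.  K' ⊕ opad = 0c 6c d5 af 5c.
Inner input = (K'⊕ipad) ∥ m = 66 06 bf c5 36 ∥ 98 92 04 5d b9.
Inner hash: sum = 102+6+191+197+54+152+146+4+93+185 = 1130; mod 256 = 106 → 6a.
Outer input = (K'⊕opad) ∥ inner = 0c 6c d5 af 5c ∥ 6a.
Outer hash (tag): sum = 12+108+213+175+92+106 = 706; mod 256 = 194 → c2.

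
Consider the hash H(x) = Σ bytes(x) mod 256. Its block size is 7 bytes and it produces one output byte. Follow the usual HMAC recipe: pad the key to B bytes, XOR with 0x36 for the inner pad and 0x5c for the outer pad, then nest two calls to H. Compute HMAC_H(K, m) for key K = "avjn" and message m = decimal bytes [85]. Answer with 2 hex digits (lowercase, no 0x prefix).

Key "avjn" = 61 76 6a 6e is 4 bytes ≤ B = 7; zero-pad to 7 bytes: K' = 61 76 6a 6e 00 00 00.
K' ⊕ ipad = 57 40 5c 58 36 36 36.  K' ⊕ opad = 3d 2a 36 32 5c 5c 5c.
Inner input = (K'⊕ipad) ∥ m = 57 40 5c 58 36 36 36 ∥ 55.
Inner hash: sum = 87+64+92+88+54+54+54+85 = 578; mod 256 = 66 → 42.
Outer input = (K'⊕opad) ∥ inner = 3d 2a 36 32 5c 5c 5c ∥ 42.
Outer hash (tag): sum = 61+42+54+50+92+92+92+66 = 549; mod 256 = 37 → 25.

25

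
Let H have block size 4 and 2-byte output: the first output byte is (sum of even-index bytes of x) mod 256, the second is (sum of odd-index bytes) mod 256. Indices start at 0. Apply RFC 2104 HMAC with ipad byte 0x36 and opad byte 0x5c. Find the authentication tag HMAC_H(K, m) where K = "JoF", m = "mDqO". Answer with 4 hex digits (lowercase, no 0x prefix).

Key "JoF" = 4a 6f 46 is 3 bytes ≤ B = 4; zero-pad to 4 bytes: K' = 4a 6f 46 00.
K' ⊕ ipad = 7c 59 70 36.  K' ⊕ opad = 16 33 1a 5c.
Inner input = (K'⊕ipad) ∥ m = 7c 59 70 36 ∥ 6d 44 71 4f.
Inner hash: even-index sum = 458 mod 256 = 202; odd-index sum = 290 mod 256 = 34 → ca 22.
Outer input = (K'⊕opad) ∥ inner = 16 33 1a 5c ∥ ca 22.
Outer hash (tag): even-index sum = 250 mod 256 = 250; odd-index sum = 177 mod 256 = 177 → fa b1.

fab1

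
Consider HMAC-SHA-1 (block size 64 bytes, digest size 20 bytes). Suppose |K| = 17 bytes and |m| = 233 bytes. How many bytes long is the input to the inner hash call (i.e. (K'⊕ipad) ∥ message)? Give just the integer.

297

Key is 17 ≤ 64 bytes, zero-padded: |K'| = 64.
Inner input = (K'⊕ipad) ∥ m → 64 + 233 = 297 bytes.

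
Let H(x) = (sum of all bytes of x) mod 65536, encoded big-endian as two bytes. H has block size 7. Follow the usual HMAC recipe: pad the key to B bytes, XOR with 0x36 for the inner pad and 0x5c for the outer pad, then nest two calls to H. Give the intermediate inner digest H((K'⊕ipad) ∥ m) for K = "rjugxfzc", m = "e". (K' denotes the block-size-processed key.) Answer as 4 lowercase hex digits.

01ed

Key "rjugxfzc" = 72 6a 75 67 78 66 7a 63 is 8 bytes > B = 7, so hash it first: H(key) = 03 73, then zero-pad to 7 bytes: K' = 03 73 00 00 00 00 00.
K' ⊕ ipad = 35 45 36 36 36 36 36.
Inner input = 35 45 36 36 36 36 36 ∥ 65.
Inner hash: sum = 53+69+54+54+54+54+54+101 = 493 → 01 ed.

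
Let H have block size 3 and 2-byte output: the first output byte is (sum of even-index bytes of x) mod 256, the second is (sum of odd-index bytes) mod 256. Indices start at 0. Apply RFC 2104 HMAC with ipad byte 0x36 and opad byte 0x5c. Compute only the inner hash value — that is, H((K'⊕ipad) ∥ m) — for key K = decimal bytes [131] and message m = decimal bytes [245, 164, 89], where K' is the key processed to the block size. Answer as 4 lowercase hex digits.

8f84

Key decimal bytes [131] = 83 is 1 byte ≤ B = 3; zero-pad to 3 bytes: K' = 83 00 00.
K' ⊕ ipad = b5 36 36.
Inner input = b5 36 36 ∥ f5 a4 59.
Inner hash: even-index sum = 399 mod 256 = 143; odd-index sum = 388 mod 256 = 132 → 8f 84.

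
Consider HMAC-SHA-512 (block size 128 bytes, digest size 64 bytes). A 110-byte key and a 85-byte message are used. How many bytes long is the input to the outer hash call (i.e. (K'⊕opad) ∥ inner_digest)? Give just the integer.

Key is 110 ≤ 128 bytes, zero-padded: |K'| = 128.
Outer input = (K'⊕opad) ∥ H(inner) → 128 + 64 = 192 bytes.

192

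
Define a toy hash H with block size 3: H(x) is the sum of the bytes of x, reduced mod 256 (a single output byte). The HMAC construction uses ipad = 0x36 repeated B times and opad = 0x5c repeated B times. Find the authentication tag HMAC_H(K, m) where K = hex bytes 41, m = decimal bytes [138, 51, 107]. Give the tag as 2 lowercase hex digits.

e0

Key hex bytes 41 is 1 byte ≤ B = 3; zero-pad to 3 bytes: K' = 41 00 00.
K' ⊕ ipad = 77 36 36.  K' ⊕ opad = 1d 5c 5c.
Inner input = (K'⊕ipad) ∥ m = 77 36 36 ∥ 8a 33 6b.
Inner hash: sum = 119+54+54+138+51+107 = 523; mod 256 = 11 → 0b.
Outer input = (K'⊕opad) ∥ inner = 1d 5c 5c ∥ 0b.
Outer hash (tag): sum = 29+92+92+11 = 224 → e0.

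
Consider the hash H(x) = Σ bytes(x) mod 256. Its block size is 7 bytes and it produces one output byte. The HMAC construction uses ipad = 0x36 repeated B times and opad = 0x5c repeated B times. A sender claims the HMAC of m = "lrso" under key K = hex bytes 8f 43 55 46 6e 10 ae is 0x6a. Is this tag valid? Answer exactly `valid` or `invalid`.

Key hex bytes 8f 43 55 46 6e 10 ae is exactly B = 7 bytes: K' = 8f 43 55 46 6e 10 ae.
K' ⊕ ipad = b9 75 63 70 58 26 98; K' ⊕ opad = d3 1f 09 1a 32 4c f2.
Inner hash: sum = 185+117+99+112+88+38+152+108+114+115+111 = 1239; mod 256 = 215 → d7.
Outer hash (recomputed tag): sum = 211+31+9+26+50+76+242+215 = 860; mod 256 = 92 → 5c.
Recomputed tag = 5c; claimed = 6a → mismatch.

invalid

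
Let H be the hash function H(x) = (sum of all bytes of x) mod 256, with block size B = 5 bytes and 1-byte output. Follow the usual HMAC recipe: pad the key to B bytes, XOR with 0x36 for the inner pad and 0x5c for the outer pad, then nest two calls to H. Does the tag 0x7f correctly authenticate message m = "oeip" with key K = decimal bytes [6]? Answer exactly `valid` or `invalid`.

Key decimal bytes [6] = 06 is 1 byte ≤ B = 5; zero-pad to 5 bytes: K' = 06 00 00 00 00.
K' ⊕ ipad = 30 36 36 36 36; K' ⊕ opad = 5a 5c 5c 5c 5c.
Inner hash: sum = 48+54+54+54+54+111+101+105+112 = 693; mod 256 = 181 → b5.
Outer hash (recomputed tag): sum = 90+92+92+92+92+181 = 639; mod 256 = 127 → 7f.
Recomputed tag = 7f; claimed = 7f → match.

valid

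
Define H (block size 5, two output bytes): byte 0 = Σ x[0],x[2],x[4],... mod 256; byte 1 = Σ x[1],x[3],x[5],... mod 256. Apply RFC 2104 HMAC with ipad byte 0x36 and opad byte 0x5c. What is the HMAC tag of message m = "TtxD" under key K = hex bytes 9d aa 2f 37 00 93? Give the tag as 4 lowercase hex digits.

Key hex bytes 9d aa 2f 37 00 93 is 6 bytes > B = 5, so hash it first: H(key) = cc 74, then zero-pad to 5 bytes: K' = cc 74 00 00 00.
K' ⊕ ipad = fa 42 36 36 36.  K' ⊕ opad = 90 28 5c 5c 5c.
Inner input = (K'⊕ipad) ∥ m = fa 42 36 36 36 ∥ 54 74 78 44.
Inner hash: even-index sum = 542 mod 256 = 30; odd-index sum = 324 mod 256 = 68 → 1e 44.
Outer input = (K'⊕opad) ∥ inner = 90 28 5c 5c 5c ∥ 1e 44.
Outer hash (tag): even-index sum = 396 mod 256 = 140; odd-index sum = 162 mod 256 = 162 → 8c a2.

8ca2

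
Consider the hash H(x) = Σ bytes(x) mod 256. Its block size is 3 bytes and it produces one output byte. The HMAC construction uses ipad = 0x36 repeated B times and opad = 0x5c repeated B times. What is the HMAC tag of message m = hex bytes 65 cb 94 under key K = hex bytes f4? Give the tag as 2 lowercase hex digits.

Key hex bytes f4 is 1 byte ≤ B = 3; zero-pad to 3 bytes: K' = f4 00 00.
K' ⊕ ipad = c2 36 36.  K' ⊕ opad = a8 5c 5c.
Inner input = (K'⊕ipad) ∥ m = c2 36 36 ∥ 65 cb 94.
Inner hash: sum = 194+54+54+101+203+148 = 754; mod 256 = 242 → f2.
Outer input = (K'⊕opad) ∥ inner = a8 5c 5c ∥ f2.
Outer hash (tag): sum = 168+92+92+242 = 594; mod 256 = 82 → 52.

52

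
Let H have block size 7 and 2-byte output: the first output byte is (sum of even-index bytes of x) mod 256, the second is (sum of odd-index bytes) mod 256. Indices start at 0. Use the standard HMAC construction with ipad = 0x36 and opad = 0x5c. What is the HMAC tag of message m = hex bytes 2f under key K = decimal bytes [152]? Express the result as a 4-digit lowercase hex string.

a964

Key decimal bytes [152] = 98 is 1 byte ≤ B = 7; zero-pad to 7 bytes: K' = 98 00 00 00 00 00 00.
K' ⊕ ipad = ae 36 36 36 36 36 36.  K' ⊕ opad = c4 5c 5c 5c 5c 5c 5c.
Inner input = (K'⊕ipad) ∥ m = ae 36 36 36 36 36 36 ∥ 2f.
Inner hash: even-index sum = 336 mod 256 = 80; odd-index sum = 209 mod 256 = 209 → 50 d1.
Outer input = (K'⊕opad) ∥ inner = c4 5c 5c 5c 5c 5c 5c ∥ 50 d1.
Outer hash (tag): even-index sum = 681 mod 256 = 169; odd-index sum = 356 mod 256 = 100 → a9 64.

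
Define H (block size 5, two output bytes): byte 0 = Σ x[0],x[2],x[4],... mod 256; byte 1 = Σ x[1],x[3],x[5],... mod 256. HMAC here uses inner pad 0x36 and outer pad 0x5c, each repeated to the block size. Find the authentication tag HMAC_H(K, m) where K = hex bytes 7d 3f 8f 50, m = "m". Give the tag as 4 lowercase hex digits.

2ca9

Key hex bytes 7d 3f 8f 50 is 4 bytes ≤ B = 5; zero-pad to 5 bytes: K' = 7d 3f 8f 50 00.
K' ⊕ ipad = 4b 09 b9 66 36.  K' ⊕ opad = 21 63 d3 0c 5c.
Inner input = (K'⊕ipad) ∥ m = 4b 09 b9 66 36 ∥ 6d.
Inner hash: even-index sum = 314 mod 256 = 58; odd-index sum = 220 mod 256 = 220 → 3a dc.
Outer input = (K'⊕opad) ∥ inner = 21 63 d3 0c 5c ∥ 3a dc.
Outer hash (tag): even-index sum = 556 mod 256 = 44; odd-index sum = 169 mod 256 = 169 → 2c a9.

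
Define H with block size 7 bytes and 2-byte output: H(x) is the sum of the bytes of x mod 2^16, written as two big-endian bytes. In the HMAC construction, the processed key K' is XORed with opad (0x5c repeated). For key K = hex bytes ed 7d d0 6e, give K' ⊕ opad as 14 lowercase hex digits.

Key hex bytes ed 7d d0 6e is 4 bytes ≤ B = 7; zero-pad to 7 bytes: K' = ed 7d d0 6e 00 00 00.
XOR each byte with 0x5c: ed⊕5c=b1, 7d⊕5c=21, d0⊕5c=8c, 6e⊕5c=32, 00⊕5c=5c, 00⊕5c=5c, 00⊕5c=5c.

b1218c325c5c5c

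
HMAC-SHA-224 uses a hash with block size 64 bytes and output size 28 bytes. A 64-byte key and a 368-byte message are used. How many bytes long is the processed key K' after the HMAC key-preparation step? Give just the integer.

64

Key is 64 ≤ 64 bytes, zero-padded: |K'| = 64.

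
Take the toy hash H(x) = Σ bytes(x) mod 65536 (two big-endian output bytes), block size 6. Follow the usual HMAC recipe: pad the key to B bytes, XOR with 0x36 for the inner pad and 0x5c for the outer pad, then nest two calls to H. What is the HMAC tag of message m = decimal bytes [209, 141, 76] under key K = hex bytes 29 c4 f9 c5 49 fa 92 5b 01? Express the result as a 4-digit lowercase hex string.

02e9

Key hex bytes 29 c4 f9 c5 49 fa 92 5b 01 is 9 bytes > B = 6, so hash it first: H(key) = 04 dc, then zero-pad to 6 bytes: K' = 04 dc 00 00 00 00.
K' ⊕ ipad = 32 ea 36 36 36 36.  K' ⊕ opad = 58 80 5c 5c 5c 5c.
Inner input = (K'⊕ipad) ∥ m = 32 ea 36 36 36 36 ∥ d1 8d 4c.
Inner hash: sum = 50+234+54+54+54+54+209+141+76 = 926 → 03 9e.
Outer input = (K'⊕opad) ∥ inner = 58 80 5c 5c 5c 5c ∥ 03 9e.
Outer hash (tag): sum = 88+128+92+92+92+92+3+158 = 745 → 02 e9.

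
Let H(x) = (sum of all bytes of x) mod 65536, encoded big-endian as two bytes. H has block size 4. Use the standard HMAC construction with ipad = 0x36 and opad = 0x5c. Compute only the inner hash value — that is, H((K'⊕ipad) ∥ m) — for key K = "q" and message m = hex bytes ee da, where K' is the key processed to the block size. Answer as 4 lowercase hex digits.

02b1

Key "q" = 71 is 1 byte ≤ B = 4; zero-pad to 4 bytes: K' = 71 00 00 00.
K' ⊕ ipad = 47 36 36 36.
Inner input = 47 36 36 36 ∥ ee da.
Inner hash: sum = 71+54+54+54+238+218 = 689 → 02 b1.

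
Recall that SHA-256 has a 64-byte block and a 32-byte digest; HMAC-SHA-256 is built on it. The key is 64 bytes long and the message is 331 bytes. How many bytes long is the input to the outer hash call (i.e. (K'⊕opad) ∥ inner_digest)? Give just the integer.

96

Key is 64 ≤ 64 bytes, zero-padded: |K'| = 64.
Outer input = (K'⊕opad) ∥ H(inner) → 64 + 32 = 96 bytes.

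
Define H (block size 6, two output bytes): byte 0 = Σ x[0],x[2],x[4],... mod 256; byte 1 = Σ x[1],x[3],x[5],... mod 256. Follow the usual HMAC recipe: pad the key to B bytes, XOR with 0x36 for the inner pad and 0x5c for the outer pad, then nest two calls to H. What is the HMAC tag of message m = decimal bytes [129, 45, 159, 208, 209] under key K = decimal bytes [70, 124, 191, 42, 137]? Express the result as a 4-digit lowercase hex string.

Key decimal bytes [70, 124, 191, 42, 137] = 46 7c bf 2a 89 is 5 bytes ≤ B = 6; zero-pad to 6 bytes: K' = 46 7c bf 2a 89 00.
K' ⊕ ipad = 70 4a 89 1c bf 36.  K' ⊕ opad = 1a 20 e3 76 d5 5c.
Inner input = (K'⊕ipad) ∥ m = 70 4a 89 1c bf 36 ∥ 81 2d 9f d0 d1.
Inner hash: even-index sum = 937 mod 256 = 169; odd-index sum = 409 mod 256 = 153 → a9 99.
Outer input = (K'⊕opad) ∥ inner = 1a 20 e3 76 d5 5c ∥ a9 99.
Outer hash (tag): even-index sum = 635 mod 256 = 123; odd-index sum = 395 mod 256 = 139 → 7b 8b.

7b8b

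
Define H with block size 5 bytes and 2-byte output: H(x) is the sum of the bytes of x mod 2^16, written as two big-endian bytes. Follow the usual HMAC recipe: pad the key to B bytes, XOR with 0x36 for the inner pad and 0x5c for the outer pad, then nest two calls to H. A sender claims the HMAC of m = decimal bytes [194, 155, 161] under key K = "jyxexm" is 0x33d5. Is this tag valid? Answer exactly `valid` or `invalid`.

Key "jyxexm" = 6a 79 78 65 78 6d is 6 bytes > B = 5, so hash it first: H(key) = 02 a5, then zero-pad to 5 bytes: K' = 02 a5 00 00 00.
K' ⊕ ipad = 34 93 36 36 36; K' ⊕ opad = 5e f9 5c 5c 5c.
Inner hash: sum = 52+147+54+54+54+194+155+161 = 871 → 03 67.
Outer hash (recomputed tag): sum = 94+249+92+92+92+3+103 = 725 → 02 d5.
Recomputed tag = 02d5; claimed = 33d5 → mismatch.

invalid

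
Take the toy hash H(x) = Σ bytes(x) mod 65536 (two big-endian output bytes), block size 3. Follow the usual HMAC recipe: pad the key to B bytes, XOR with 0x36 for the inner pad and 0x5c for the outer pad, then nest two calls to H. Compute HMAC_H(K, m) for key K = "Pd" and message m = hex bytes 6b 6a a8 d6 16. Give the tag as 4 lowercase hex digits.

Key "Pd" = 50 64 is 2 bytes ≤ B = 3; zero-pad to 3 bytes: K' = 50 64 00.
K' ⊕ ipad = 66 52 36.  K' ⊕ opad = 0c 38 5c.
Inner input = (K'⊕ipad) ∥ m = 66 52 36 ∥ 6b 6a a8 d6 16.
Inner hash: sum = 102+82+54+107+106+168+214+22 = 855 → 03 57.
Outer input = (K'⊕opad) ∥ inner = 0c 38 5c ∥ 03 57.
Outer hash (tag): sum = 12+56+92+3+87 = 250 → 00 fa.

00fa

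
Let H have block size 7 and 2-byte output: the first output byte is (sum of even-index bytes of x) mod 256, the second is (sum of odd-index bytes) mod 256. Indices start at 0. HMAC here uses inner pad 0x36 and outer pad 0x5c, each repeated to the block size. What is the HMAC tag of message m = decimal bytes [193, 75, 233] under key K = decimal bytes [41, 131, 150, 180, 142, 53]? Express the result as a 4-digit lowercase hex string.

Key decimal bytes [41, 131, 150, 180, 142, 53] = 29 83 96 b4 8e 35 is 6 bytes ≤ B = 7; zero-pad to 7 bytes: K' = 29 83 96 b4 8e 35 00.
K' ⊕ ipad = 1f b5 a0 82 b8 03 36.  K' ⊕ opad = 75 df ca e8 d2 69 5c.
Inner input = (K'⊕ipad) ∥ m = 1f b5 a0 82 b8 03 36 ∥ c1 4b e9.
Inner hash: even-index sum = 504 mod 256 = 248; odd-index sum = 740 mod 256 = 228 → f8 e4.
Outer input = (K'⊕opad) ∥ inner = 75 df ca e8 d2 69 5c ∥ f8 e4.
Outer hash (tag): even-index sum = 849 mod 256 = 81; odd-index sum = 808 mod 256 = 40 → 51 28.

5128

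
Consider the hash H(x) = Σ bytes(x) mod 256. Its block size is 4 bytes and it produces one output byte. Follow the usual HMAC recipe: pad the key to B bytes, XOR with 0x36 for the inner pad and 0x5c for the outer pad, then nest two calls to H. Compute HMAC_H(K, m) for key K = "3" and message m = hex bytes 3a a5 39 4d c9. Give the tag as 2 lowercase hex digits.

58

Key "3" = 33 is 1 byte ≤ B = 4; zero-pad to 4 bytes: K' = 33 00 00 00.
K' ⊕ ipad = 05 36 36 36.  K' ⊕ opad = 6f 5c 5c 5c.
Inner input = (K'⊕ipad) ∥ m = 05 36 36 36 ∥ 3a a5 39 4d c9.
Inner hash: sum = 5+54+54+54+58+165+57+77+201 = 725; mod 256 = 213 → d5.
Outer input = (K'⊕opad) ∥ inner = 6f 5c 5c 5c ∥ d5.
Outer hash (tag): sum = 111+92+92+92+213 = 600; mod 256 = 88 → 58.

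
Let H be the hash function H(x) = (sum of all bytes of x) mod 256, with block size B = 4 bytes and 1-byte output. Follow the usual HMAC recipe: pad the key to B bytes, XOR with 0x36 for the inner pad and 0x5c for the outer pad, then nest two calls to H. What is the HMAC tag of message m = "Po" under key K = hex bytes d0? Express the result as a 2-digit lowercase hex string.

Key hex bytes d0 is 1 byte ≤ B = 4; zero-pad to 4 bytes: K' = d0 00 00 00.
K' ⊕ ipad = e6 36 36 36.  K' ⊕ opad = 8c 5c 5c 5c.
Inner input = (K'⊕ipad) ∥ m = e6 36 36 36 ∥ 50 6f.
Inner hash: sum = 230+54+54+54+80+111 = 583; mod 256 = 71 → 47.
Outer input = (K'⊕opad) ∥ inner = 8c 5c 5c 5c ∥ 47.
Outer hash (tag): sum = 140+92+92+92+71 = 487; mod 256 = 231 → e7.

e7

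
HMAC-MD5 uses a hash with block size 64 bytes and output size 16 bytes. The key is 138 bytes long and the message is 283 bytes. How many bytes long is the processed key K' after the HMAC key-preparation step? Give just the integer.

64

Key is 138 > 64 bytes, so it is hashed to 16 bytes then zero-padded to 64: |K'| = 64.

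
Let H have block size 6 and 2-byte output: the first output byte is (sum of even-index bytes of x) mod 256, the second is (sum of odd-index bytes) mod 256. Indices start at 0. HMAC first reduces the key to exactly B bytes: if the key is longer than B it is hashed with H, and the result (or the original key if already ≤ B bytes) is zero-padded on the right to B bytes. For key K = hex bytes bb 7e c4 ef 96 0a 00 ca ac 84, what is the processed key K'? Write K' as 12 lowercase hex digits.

c1c500000000

|K| = 10 > B = 6, so first hash the key.
H(K): even-index sum = 705 mod 256 = 193; odd-index sum = 709 mod 256 = 197 → c1 c5.
Zero-pad H(K) = c1 c5 to 6 bytes: K' = c1 c5 00 00 00 00.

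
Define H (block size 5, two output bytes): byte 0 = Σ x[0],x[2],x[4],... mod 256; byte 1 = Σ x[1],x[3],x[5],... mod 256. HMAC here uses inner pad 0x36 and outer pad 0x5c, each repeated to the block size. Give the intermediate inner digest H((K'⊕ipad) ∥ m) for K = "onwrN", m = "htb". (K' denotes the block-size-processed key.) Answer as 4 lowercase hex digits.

Key "onwrN" = 6f 6e 77 72 4e is exactly B = 5 bytes: K' = 6f 6e 77 72 4e.
K' ⊕ ipad = 59 58 41 44 78.
Inner input = 59 58 41 44 78 ∥ 68 74 62.
Inner hash: even-index sum = 390 mod 256 = 134; odd-index sum = 358 mod 256 = 102 → 86 66.

8666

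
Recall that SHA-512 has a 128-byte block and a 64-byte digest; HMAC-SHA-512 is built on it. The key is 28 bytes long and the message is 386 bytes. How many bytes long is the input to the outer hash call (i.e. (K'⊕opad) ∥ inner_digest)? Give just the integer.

192

Key is 28 ≤ 128 bytes, zero-padded: |K'| = 128.
Outer input = (K'⊕opad) ∥ H(inner) → 128 + 64 = 192 bytes.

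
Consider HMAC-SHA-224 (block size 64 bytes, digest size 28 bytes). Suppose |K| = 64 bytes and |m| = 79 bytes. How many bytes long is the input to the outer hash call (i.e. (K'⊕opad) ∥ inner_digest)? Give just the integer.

Key is 64 ≤ 64 bytes, zero-padded: |K'| = 64.
Outer input = (K'⊕opad) ∥ H(inner) → 64 + 28 = 92 bytes.

92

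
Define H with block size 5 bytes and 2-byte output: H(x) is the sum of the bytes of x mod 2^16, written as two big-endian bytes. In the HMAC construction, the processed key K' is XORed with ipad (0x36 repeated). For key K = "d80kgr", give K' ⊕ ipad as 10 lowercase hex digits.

3426363636

Key "d80kgr" = 64 38 30 6b 67 72 is 6 bytes > B = 5, so hash it first: H(key) = 02 10, then zero-pad to 5 bytes: K' = 02 10 00 00 00.
XOR each byte with 0x36: 02⊕36=34, 10⊕36=26, 00⊕36=36, 00⊕36=36, 00⊕36=36.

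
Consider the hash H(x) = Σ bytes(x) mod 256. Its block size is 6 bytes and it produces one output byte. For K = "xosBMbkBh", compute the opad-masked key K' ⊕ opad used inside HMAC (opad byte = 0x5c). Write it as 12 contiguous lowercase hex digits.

Key "xosBMbkBh" = 78 6f 73 42 4d 62 6b 42 68 is 9 bytes > B = 6, so hash it first: H(key) = 60, then zero-pad to 6 bytes: K' = 60 00 00 00 00 00.
XOR each byte with 0x5c: 60⊕5c=3c, 00⊕5c=5c, 00⊕5c=5c, 00⊕5c=5c, 00⊕5c=5c, 00⊕5c=5c.

3c5c5c5c5c5c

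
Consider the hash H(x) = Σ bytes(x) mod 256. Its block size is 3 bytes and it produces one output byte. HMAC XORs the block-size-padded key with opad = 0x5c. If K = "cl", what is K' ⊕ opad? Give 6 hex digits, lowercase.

3f305c

Key "cl" = 63 6c is 2 bytes ≤ B = 3; zero-pad to 3 bytes: K' = 63 6c 00.
XOR each byte with 0x5c: 63⊕5c=3f, 6c⊕5c=30, 00⊕5c=5c.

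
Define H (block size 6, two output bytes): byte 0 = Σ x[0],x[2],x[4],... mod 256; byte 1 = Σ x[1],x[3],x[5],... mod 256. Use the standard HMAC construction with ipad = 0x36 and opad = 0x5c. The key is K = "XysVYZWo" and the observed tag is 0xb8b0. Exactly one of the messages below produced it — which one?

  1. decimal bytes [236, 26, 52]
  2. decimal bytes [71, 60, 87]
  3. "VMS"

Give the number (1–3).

1

Key "XysVYZWo" = 58 79 73 56 59 5a 57 6f is 8 bytes > B = 6, so hash it first: H(key) = 7b 98, then zero-pad to 6 bytes: K' = 7b 98 00 00 00 00.
K' ⊕ ipad = 4d ae 36 36 36 36; K' ⊕ opad = 27 c4 5c 5c 5c 5c.
m1: inner = H(4d ae 36 36 36 36 ec 1a 34) = d9 34; tag = H(27 c4 5c 5c 5c 5c d9 34) = b8b0 ← matches
m2: inner = H(4d ae 36 36 36 36 47 3c 57) = 57 56; tag = H(27 c4 5c 5c 5c 5c 57 56) = 36d2
m3: inner = H(4d ae 36 36 36 36 56 4d 53) = 62 67; tag = H(27 c4 5c 5c 5c 5c 62 67) = 41e3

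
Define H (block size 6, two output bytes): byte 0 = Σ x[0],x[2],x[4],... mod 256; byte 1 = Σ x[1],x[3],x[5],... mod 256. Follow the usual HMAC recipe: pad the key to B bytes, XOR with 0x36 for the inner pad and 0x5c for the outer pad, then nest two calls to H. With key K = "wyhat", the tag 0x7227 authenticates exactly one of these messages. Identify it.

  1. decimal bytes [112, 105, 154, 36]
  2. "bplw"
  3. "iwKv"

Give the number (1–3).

1

Key "wyhat" = 77 79 68 61 74 is 5 bytes ≤ B = 6; zero-pad to 6 bytes: K' = 77 79 68 61 74 00.
K' ⊕ ipad = 41 4f 5e 57 42 36; K' ⊕ opad = 2b 25 34 3d 28 5c.
m1: inner = H(41 4f 5e 57 42 36 70 69 9a 24) = eb 69; tag = H(2b 25 34 3d 28 5c eb 69) = 7227 ← matches
m2: inner = H(41 4f 5e 57 42 36 62 70 6c 77) = af c3; tag = H(2b 25 34 3d 28 5c af c3) = 3681
m3: inner = H(41 4f 5e 57 42 36 69 77 4b 76) = 95 c9; tag = H(2b 25 34 3d 28 5c 95 c9) = 1c87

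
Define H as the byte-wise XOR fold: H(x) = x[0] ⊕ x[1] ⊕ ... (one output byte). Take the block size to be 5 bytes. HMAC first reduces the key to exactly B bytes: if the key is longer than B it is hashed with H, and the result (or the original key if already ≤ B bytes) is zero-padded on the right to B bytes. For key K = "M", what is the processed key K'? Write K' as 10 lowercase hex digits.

4d00000000

Key "M" = 4d is 1 byte ≤ B = 5; zero-pad to 5 bytes: K' = 4d 00 00 00 00.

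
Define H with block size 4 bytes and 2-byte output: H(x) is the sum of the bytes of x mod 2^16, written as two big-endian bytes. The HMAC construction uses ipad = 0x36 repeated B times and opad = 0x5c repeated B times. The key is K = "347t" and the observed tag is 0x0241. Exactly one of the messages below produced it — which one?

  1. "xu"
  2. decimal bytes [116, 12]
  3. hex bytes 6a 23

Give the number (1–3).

3

Key "347t" = 33 34 37 74 is exactly B = 4 bytes: K' = 33 34 37 74.
K' ⊕ ipad = 05 02 01 42; K' ⊕ opad = 6f 68 6b 28.
m1: inner = H(05 02 01 42 78 75) = 01 37; tag = H(6f 68 6b 28 01 37) = 01a2
m2: inner = H(05 02 01 42 74 0c) = 00 ca; tag = H(6f 68 6b 28 00 ca) = 0234
m3: inner = H(05 02 01 42 6a 23) = 00 d7; tag = H(6f 68 6b 28 00 d7) = 0241 ← matches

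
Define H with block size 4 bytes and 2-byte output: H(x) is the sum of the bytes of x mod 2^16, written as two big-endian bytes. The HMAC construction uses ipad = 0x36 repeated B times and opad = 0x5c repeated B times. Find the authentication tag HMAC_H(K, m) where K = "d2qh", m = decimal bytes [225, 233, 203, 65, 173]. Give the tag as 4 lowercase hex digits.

Key "d2qh" = 64 32 71 68 is exactly B = 4 bytes: K' = 64 32 71 68.
K' ⊕ ipad = 52 04 47 5e.  K' ⊕ opad = 38 6e 2d 34.
Inner input = (K'⊕ipad) ∥ m = 52 04 47 5e ∥ e1 e9 cb 41 ad.
Inner hash: sum = 82+4+71+94+225+233+203+65+173 = 1150 → 04 7e.
Outer input = (K'⊕opad) ∥ inner = 38 6e 2d 34 ∥ 04 7e.
Outer hash (tag): sum = 56+110+45+52+4+126 = 393 → 01 89.

0189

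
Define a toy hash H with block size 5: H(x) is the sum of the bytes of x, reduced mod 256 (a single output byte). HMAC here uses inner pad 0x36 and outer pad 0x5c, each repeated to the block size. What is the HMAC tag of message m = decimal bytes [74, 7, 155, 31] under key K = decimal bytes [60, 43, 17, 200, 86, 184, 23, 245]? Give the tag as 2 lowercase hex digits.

c5

Key decimal bytes [60, 43, 17, 200, 86, 184, 23, 245] = 3c 2b 11 c8 56 b8 17 f5 is 8 bytes > B = 5, so hash it first: H(key) = 5a, then zero-pad to 5 bytes: K' = 5a 00 00 00 00.
K' ⊕ ipad = 6c 36 36 36 36.  K' ⊕ opad = 06 5c 5c 5c 5c.
Inner input = (K'⊕ipad) ∥ m = 6c 36 36 36 36 ∥ 4a 07 9b 1f.
Inner hash: sum = 108+54+54+54+54+74+7+155+31 = 591; mod 256 = 79 → 4f.
Outer input = (K'⊕opad) ∥ inner = 06 5c 5c 5c 5c ∥ 4f.
Outer hash (tag): sum = 6+92+92+92+92+79 = 453; mod 256 = 197 → c5.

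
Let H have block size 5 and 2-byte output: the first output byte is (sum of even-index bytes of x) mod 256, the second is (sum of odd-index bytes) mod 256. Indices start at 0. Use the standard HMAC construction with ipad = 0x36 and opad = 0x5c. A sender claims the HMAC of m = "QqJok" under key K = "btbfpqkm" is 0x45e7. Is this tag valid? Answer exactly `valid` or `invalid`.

Key "btbfpqkm" = 62 74 62 66 70 71 6b 6d is 8 bytes > B = 5, so hash it first: H(key) = 9f b8, then zero-pad to 5 bytes: K' = 9f b8 00 00 00.
K' ⊕ ipad = a9 8e 36 36 36; K' ⊕ opad = c3 e4 5c 5c 5c.
Inner hash: even-index sum = 501 mod 256 = 245; odd-index sum = 458 mod 256 = 202 → f5 ca.
Outer hash (recomputed tag): even-index sum = 581 mod 256 = 69; odd-index sum = 565 mod 256 = 53 → 45 35.
Recomputed tag = 4535; claimed = 45e7 → mismatch.

invalid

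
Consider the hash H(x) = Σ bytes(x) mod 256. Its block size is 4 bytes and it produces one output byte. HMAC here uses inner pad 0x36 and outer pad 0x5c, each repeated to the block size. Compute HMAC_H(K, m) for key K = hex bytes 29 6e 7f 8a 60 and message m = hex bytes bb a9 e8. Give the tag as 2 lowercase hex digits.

Key hex bytes 29 6e 7f 8a 60 is 5 bytes > B = 4, so hash it first: H(key) = 00, then zero-pad to 4 bytes: K' = 00 00 00 00.
K' ⊕ ipad = 36 36 36 36.  K' ⊕ opad = 5c 5c 5c 5c.
Inner input = (K'⊕ipad) ∥ m = 36 36 36 36 ∥ bb a9 e8.
Inner hash: sum = 54+54+54+54+187+169+232 = 804; mod 256 = 36 → 24.
Outer input = (K'⊕opad) ∥ inner = 5c 5c 5c 5c ∥ 24.
Outer hash (tag): sum = 92+92+92+92+36 = 404; mod 256 = 148 → 94.

94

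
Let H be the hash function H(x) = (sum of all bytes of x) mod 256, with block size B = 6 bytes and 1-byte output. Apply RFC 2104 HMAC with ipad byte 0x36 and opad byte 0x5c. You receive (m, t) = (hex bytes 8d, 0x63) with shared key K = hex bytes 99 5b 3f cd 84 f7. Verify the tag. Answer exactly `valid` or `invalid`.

valid

Key hex bytes 99 5b 3f cd 84 f7 is exactly B = 6 bytes: K' = 99 5b 3f cd 84 f7.
K' ⊕ ipad = af 6d 09 fb b2 c1; K' ⊕ opad = c5 07 63 91 d8 ab.
Inner hash: sum = 175+109+9+251+178+193+141 = 1056; mod 256 = 32 → 20.
Outer hash (recomputed tag): sum = 197+7+99+145+216+171+32 = 867; mod 256 = 99 → 63.
Recomputed tag = 63; claimed = 63 → match.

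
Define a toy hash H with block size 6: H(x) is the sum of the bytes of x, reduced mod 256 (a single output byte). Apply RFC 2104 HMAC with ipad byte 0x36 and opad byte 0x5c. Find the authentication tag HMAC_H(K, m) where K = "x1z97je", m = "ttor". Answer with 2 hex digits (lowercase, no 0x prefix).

Key "x1z97je" = 78 31 7a 39 37 6a 65 is 7 bytes > B = 6, so hash it first: H(key) = 62, then zero-pad to 6 bytes: K' = 62 00 00 00 00 00.
K' ⊕ ipad = 54 36 36 36 36 36.  K' ⊕ opad = 3e 5c 5c 5c 5c 5c.
Inner input = (K'⊕ipad) ∥ m = 54 36 36 36 36 36 ∥ 74 74 6f 72.
Inner hash: sum = 84+54+54+54+54+54+116+116+111+114 = 811; mod 256 = 43 → 2b.
Outer input = (K'⊕opad) ∥ inner = 3e 5c 5c 5c 5c 5c ∥ 2b.
Outer hash (tag): sum = 62+92+92+92+92+92+43 = 565; mod 256 = 53 → 35.

35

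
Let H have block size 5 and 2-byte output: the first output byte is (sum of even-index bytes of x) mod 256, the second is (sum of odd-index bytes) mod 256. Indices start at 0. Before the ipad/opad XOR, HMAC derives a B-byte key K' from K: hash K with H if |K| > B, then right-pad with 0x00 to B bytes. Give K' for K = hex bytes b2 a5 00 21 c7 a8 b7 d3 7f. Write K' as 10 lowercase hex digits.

|K| = 9 > B = 5, so first hash the key.
H(K): even-index sum = 687 mod 256 = 175; odd-index sum = 577 mod 256 = 65 → af 41.
Zero-pad H(K) = af 41 to 5 bytes: K' = af 41 00 00 00.

af41000000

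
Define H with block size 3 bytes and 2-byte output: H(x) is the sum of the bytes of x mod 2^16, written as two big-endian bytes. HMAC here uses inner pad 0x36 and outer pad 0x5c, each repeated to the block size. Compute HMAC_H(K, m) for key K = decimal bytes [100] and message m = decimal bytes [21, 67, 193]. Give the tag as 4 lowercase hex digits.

Key decimal bytes [100] = 64 is 1 byte ≤ B = 3; zero-pad to 3 bytes: K' = 64 00 00.
K' ⊕ ipad = 52 36 36.  K' ⊕ opad = 38 5c 5c.
Inner input = (K'⊕ipad) ∥ m = 52 36 36 ∥ 15 43 c1.
Inner hash: sum = 82+54+54+21+67+193 = 471 → 01 d7.
Outer input = (K'⊕opad) ∥ inner = 38 5c 5c ∥ 01 d7.
Outer hash (tag): sum = 56+92+92+1+215 = 456 → 01 c8.

01c8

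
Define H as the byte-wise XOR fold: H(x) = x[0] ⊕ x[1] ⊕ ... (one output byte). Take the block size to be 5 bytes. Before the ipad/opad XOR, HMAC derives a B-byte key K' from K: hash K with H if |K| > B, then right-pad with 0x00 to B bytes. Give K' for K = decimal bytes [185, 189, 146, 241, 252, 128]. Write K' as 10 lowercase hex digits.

|K| = 6 > B = 5, so first hash the key.
H(K): XOR b9⊕bd⊕92⊕f1⊕fc⊕80 = 1b.
Zero-pad H(K) = 1b to 5 bytes: K' = 1b 00 00 00 00.

1b00000000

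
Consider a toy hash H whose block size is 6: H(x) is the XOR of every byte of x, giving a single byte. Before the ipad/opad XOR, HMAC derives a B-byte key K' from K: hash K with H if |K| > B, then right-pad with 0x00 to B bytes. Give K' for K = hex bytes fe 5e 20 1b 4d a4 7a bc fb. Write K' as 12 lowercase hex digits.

4f0000000000

|K| = 9 > B = 6, so first hash the key.
H(K): XOR fe⊕5e⊕20⊕1b⊕4d⊕a4⊕7a⊕bc⊕fb = 4f.
Zero-pad H(K) = 4f to 6 bytes: K' = 4f 00 00 00 00 00.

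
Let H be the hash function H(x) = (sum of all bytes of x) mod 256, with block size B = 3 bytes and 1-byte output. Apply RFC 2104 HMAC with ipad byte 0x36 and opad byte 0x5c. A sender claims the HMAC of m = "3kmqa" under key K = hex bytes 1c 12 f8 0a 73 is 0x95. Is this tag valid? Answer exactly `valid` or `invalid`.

valid

Key hex bytes 1c 12 f8 0a 73 is 5 bytes > B = 3, so hash it first: H(key) = a3, then zero-pad to 3 bytes: K' = a3 00 00.
K' ⊕ ipad = 95 36 36; K' ⊕ opad = ff 5c 5c.
Inner hash: sum = 149+54+54+51+107+109+113+97 = 734; mod 256 = 222 → de.
Outer hash (recomputed tag): sum = 255+92+92+222 = 661; mod 256 = 149 → 95.
Recomputed tag = 95; claimed = 95 → match.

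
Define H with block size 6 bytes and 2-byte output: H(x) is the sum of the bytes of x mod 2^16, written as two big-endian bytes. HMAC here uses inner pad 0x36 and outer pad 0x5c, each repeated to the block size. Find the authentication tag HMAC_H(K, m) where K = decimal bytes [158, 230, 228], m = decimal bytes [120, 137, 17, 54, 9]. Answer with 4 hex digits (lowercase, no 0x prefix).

Key decimal bytes [158, 230, 228] = 9e e6 e4 is 3 bytes ≤ B = 6; zero-pad to 6 bytes: K' = 9e e6 e4 00 00 00.
K' ⊕ ipad = a8 d0 d2 36 36 36.  K' ⊕ opad = c2 ba b8 5c 5c 5c.
Inner input = (K'⊕ipad) ∥ m = a8 d0 d2 36 36 36 ∥ 78 89 11 36 09.
Inner hash: sum = 168+208+210+54+54+54+120+137+17+54+9 = 1085 → 04 3d.
Outer input = (K'⊕opad) ∥ inner = c2 ba b8 5c 5c 5c ∥ 04 3d.
Outer hash (tag): sum = 194+186+184+92+92+92+4+61 = 905 → 03 89.

0389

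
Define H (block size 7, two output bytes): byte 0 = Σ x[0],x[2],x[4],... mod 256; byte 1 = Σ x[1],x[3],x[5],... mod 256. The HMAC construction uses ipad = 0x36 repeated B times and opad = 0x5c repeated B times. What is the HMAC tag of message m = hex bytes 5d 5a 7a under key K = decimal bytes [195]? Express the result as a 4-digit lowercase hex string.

Key decimal bytes [195] = c3 is 1 byte ≤ B = 7; zero-pad to 7 bytes: K' = c3 00 00 00 00 00 00.
K' ⊕ ipad = f5 36 36 36 36 36 36.  K' ⊕ opad = 9f 5c 5c 5c 5c 5c 5c.
Inner input = (K'⊕ipad) ∥ m = f5 36 36 36 36 36 36 ∥ 5d 5a 7a.
Inner hash: even-index sum = 497 mod 256 = 241; odd-index sum = 377 mod 256 = 121 → f1 79.
Outer input = (K'⊕opad) ∥ inner = 9f 5c 5c 5c 5c 5c 5c ∥ f1 79.
Outer hash (tag): even-index sum = 556 mod 256 = 44; odd-index sum = 517 mod 256 = 5 → 2c 05.

2c05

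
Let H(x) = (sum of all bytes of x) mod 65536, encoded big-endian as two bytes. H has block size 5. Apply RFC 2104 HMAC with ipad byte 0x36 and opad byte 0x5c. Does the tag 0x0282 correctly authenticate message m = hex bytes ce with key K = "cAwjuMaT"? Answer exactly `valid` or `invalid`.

valid

Key "cAwjuMaT" = 63 41 77 6a 75 4d 61 54 is 8 bytes > B = 5, so hash it first: H(key) = 02 fc, then zero-pad to 5 bytes: K' = 02 fc 00 00 00.
K' ⊕ ipad = 34 ca 36 36 36; K' ⊕ opad = 5e a0 5c 5c 5c.
Inner hash: sum = 52+202+54+54+54+206 = 622 → 02 6e.
Outer hash (recomputed tag): sum = 94+160+92+92+92+2+110 = 642 → 02 82.
Recomputed tag = 0282; claimed = 0282 → match.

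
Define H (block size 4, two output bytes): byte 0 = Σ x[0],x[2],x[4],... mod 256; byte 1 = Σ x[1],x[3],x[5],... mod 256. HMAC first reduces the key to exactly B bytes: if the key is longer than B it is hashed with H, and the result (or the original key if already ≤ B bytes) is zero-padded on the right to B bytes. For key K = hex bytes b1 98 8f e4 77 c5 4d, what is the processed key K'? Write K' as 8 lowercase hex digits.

04410000

|K| = 7 > B = 4, so first hash the key.
H(K): even-index sum = 516 mod 256 = 4; odd-index sum = 577 mod 256 = 65 → 04 41.
Zero-pad H(K) = 04 41 to 4 bytes: K' = 04 41 00 00.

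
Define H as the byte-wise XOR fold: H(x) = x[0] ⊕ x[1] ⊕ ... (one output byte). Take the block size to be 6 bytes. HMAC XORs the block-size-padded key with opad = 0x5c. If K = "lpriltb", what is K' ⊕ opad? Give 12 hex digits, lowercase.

215c5c5c5c5c

Key "lpriltb" = 6c 70 72 69 6c 74 62 is 7 bytes > B = 6, so hash it first: H(key) = 7d, then zero-pad to 6 bytes: K' = 7d 00 00 00 00 00.
XOR each byte with 0x5c: 7d⊕5c=21, 00⊕5c=5c, 00⊕5c=5c, 00⊕5c=5c, 00⊕5c=5c, 00⊕5c=5c.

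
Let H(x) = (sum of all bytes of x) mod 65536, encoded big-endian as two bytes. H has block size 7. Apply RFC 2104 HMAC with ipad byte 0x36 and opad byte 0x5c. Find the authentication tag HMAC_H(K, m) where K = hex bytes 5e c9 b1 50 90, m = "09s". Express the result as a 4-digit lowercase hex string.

Key hex bytes 5e c9 b1 50 90 is 5 bytes ≤ B = 7; zero-pad to 7 bytes: K' = 5e c9 b1 50 90 00 00.
K' ⊕ ipad = 68 ff 87 66 a6 36 36.  K' ⊕ opad = 02 95 ed 0c cc 5c 5c.
Inner input = (K'⊕ipad) ∥ m = 68 ff 87 66 a6 36 36 ∥ 30 39 73.
Inner hash: sum = 104+255+135+102+166+54+54+48+57+115 = 1090 → 04 42.
Outer input = (K'⊕opad) ∥ inner = 02 95 ed 0c cc 5c 5c ∥ 04 42.
Outer hash (tag): sum = 2+149+237+12+204+92+92+4+66 = 858 → 03 5a.

035a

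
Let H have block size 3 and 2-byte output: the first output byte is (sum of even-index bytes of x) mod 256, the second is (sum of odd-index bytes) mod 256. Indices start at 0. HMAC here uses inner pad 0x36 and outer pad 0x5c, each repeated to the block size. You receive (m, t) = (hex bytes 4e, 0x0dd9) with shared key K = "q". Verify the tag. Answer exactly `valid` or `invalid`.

valid

Key "q" = 71 is 1 byte ≤ B = 3; zero-pad to 3 bytes: K' = 71 00 00.
K' ⊕ ipad = 47 36 36; K' ⊕ opad = 2d 5c 5c.
Inner hash: even-index sum = 125 mod 256 = 125; odd-index sum = 132 mod 256 = 132 → 7d 84.
Outer hash (recomputed tag): even-index sum = 269 mod 256 = 13; odd-index sum = 217 mod 256 = 217 → 0d d9.
Recomputed tag = 0dd9; claimed = 0dd9 → match.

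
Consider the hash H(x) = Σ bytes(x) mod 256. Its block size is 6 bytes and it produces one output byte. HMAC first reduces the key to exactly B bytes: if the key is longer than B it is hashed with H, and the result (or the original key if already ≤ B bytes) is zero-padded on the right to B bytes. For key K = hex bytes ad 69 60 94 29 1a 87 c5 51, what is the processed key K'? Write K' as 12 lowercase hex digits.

ea0000000000

|K| = 9 > B = 6, so first hash the key.
H(K): sum = 173+105+96+148+41+26+135+197+81 = 1002; mod 256 = 234 → ea.
Zero-pad H(K) = ea to 6 bytes: K' = ea 00 00 00 00 00.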